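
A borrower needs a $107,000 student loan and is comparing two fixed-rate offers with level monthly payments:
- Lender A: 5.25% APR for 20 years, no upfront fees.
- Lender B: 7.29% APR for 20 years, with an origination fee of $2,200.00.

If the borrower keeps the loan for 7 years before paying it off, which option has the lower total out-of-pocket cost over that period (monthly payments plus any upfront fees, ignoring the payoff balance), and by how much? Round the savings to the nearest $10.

Lender A: at 5.25% the monthly rate is 0.0043750, so the payment is 107,000 × 0.0043750 / (1 − 1.0043750^−240) = $721.01.
Lender B: monthly rate = 7.29%/12 = 0.0060750; payment = 107,000 × 0.0060750 / (1 − (1+0.0060750)^−240) = $848.30.
Over 84 months: Lender A costs 84 × $721.01 = $60,564.84; Lender B costs 84 × $848.30 + $2,200.00 = $73,457.20.
Lender A is cheaper by $73,457.20 − $60,564.84 = $12,892.36.

Lender A by $12,890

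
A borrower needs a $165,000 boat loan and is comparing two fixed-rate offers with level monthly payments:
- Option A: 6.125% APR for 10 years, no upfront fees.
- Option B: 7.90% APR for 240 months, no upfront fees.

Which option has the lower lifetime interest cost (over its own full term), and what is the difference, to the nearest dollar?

Option A: monthly rate = 6.125%/12 = 0.0051042; payment = 165,000 × 0.0051042 / (1 − (1+0.0051042)^−120) = $1,842.21.
Total interest on Option A = 120 × $1,842.21 − $165,000 = $56,065.20.
Option B: at 7.90% the monthly rate is 0.0065833, so the payment is 165,000 × 0.0065833 / (1 − 1.0065833^−240) = $1,369.87.
Total interest on Option B = 240 × $1,369.87 − $165,000 = $163,768.80.
Option A is lower by $107,703.60.

Option A by $107,704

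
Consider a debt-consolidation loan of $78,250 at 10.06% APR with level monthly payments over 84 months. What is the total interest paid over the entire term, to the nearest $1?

$31,073

At 10.06% the monthly rate is 0.0083833, so the payment is 78,250 × 0.0083833 / (1 − 1.0083833^−84) = $1,301.47.
Total paid = 84 × $1,301.47 = $109,323.48; interest = $109,323.48 − $78,250 = $31,073.48.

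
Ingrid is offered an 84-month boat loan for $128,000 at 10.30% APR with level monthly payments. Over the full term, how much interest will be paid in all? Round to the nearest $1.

At 10.30% the monthly rate is 0.0085833, so the payment is 128,000 × 0.0085833 / (1 − 1.0085833^−84) = $2,144.85.
Total paid = 84 × $2,144.85 = $180,167.40; interest = $180,167.40 − $128,000 = $52,167.40.

$52,167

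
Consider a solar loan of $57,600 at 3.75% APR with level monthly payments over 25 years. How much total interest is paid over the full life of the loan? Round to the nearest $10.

At 3.75% the monthly rate is 0.0031250, so the payment is 57,600 × 0.0031250 / (1 − 1.0031250^−300) = $296.14.
Total paid = 300 × $296.14 = $88,842.00; interest = $88,842.00 − $57,600 = $31,242.00.

$31,240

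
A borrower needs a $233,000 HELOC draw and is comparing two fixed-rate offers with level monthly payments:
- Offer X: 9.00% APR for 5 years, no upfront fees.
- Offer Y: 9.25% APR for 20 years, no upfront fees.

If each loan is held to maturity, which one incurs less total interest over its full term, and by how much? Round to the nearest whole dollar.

Offer X by $221,951

Offer X: at 9.00% the monthly rate is 0.0075000, so the payment is 233,000 × 0.0075000 / (1 − 1.0075000^−60) = $4,836.70.
Total interest on Offer X = 60 × $4,836.70 − $233,000 = $57,202.00.
Offer Y: at 9.25% the monthly rate is 0.0077083, so the payment is 233,000 × 0.0077083 / (1 − 1.0077083^−240) = $2,133.97.
Total interest on Offer Y = 240 × $2,133.97 − $233,000 = $279,152.80.
Offer X is lower by $221,950.80.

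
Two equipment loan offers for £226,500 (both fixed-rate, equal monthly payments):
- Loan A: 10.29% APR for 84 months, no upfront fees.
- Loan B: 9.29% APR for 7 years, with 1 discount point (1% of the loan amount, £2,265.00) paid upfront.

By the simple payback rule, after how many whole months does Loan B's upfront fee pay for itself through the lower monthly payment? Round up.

20 months

Loan A: monthly rate = 10.29%/12 = 0.0085750; payment = 226,500 × 0.0085750 / (1 − (1+0.0085750)^−84) = £3,794.19.
Loan B: monthly rate = 9.29%/12 = 0.0077417; payment = 226,500 × 0.0077417 / (1 − (1+0.0077417)^−84) = £3,677.60.
Monthly savings = £3,794.19 − £3,677.60 = £116.59.
Break-even = £2,265.00 / £116.59 = 19.43 → 20 months.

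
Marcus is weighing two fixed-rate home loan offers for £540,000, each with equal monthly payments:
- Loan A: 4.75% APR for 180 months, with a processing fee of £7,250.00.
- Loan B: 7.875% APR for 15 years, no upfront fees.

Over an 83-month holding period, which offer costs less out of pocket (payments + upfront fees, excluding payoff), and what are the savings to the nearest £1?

Loan A by £69,221

Loan A: at 4.75% the monthly rate is 0.0039583, so the payment is 540,000 × 0.0039583 / (1 − 1.0039583^−180) = £4,200.29.
Loan B: at 7.875% the monthly rate is 0.0065625, so the payment is 540,000 × 0.0065625 / (1 − 1.0065625^−180) = £5,121.63.
Over 83 months: Loan A costs 83 × £4,200.29 + £7,250.00 = £355,874.07; Loan B costs 83 × £5,121.63 = £425,095.29.
Loan A is cheaper by £425,095.29 − £355,874.07 = £69,221.22.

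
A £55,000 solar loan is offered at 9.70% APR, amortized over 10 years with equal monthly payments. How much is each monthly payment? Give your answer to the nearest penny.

£717.72

Monthly rate = 9.7%/12 = 0.0080833; payment = 55,000 × 0.0080833 / (1 − (1+0.0080833)^−120) = £717.72.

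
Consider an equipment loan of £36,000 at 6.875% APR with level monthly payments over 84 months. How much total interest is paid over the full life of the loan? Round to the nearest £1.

£9,456

At 6.875% the monthly rate is 0.0057292, so the payment is 36,000 × 0.0057292 / (1 − 1.0057292^−84) = £541.14.
Total paid = 84 × £541.14 = £45,455.76; interest = £45,455.76 − £36,000 = £9,455.76.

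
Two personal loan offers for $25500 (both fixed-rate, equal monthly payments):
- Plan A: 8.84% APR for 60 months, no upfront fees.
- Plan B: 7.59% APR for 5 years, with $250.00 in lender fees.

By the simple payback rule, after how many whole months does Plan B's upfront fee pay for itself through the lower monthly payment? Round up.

17 months

Plan A: monthly rate = 8.84%/12 = 0.0073667; payment = 25,500 × 0.0073667 / (1 − (1+0.0073667)^−60) = $527.36.
Plan B: monthly rate = 7.59%/12 = 0.0063250; payment = 25,500 × 0.0063250 / (1 − (1+0.0063250)^−60) = $512.06.
Monthly savings = $527.36 − $512.06 = $15.30.
Break-even = $250.00 / $15.30 = 16.34 → 17 months.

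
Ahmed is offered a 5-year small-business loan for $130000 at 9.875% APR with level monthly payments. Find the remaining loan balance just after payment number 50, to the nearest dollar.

$26,335

With monthly rate i = 9.875%/12 = 0.0082292, the balance after k of n payments is P · [(1+i)^n − (1+i)^k] / [(1+i)^n − 1].
(1+0.0082292)^60 = 1.63514176 and (1+0.0082292)^50 = 1.50647816, so the balance is 130,000 × (1.63514176 − 1.50647816) / (1.63514176 − 1) = $26,334.70.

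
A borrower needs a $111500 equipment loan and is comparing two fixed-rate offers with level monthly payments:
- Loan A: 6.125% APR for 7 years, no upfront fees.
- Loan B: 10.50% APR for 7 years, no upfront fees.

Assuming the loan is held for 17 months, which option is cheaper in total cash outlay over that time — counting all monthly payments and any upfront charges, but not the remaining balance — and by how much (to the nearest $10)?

Loan A: at 6.125% the monthly rate is 0.0051042, so the payment is 111,500 × 0.0051042 / (1 − 1.0051042^−84) = $1,635.54.
Loan B: monthly rate = 10.5%/12 = 0.0087500; payment = 111,500 × 0.0087500 / (1 − (1+0.0087500)^−84) = $1,879.97.
Over 17 months: Loan A costs 17 × $1,635.54 = $27,804.18; Loan B costs 17 × $1,879.97 = $31,959.49.
Loan A is cheaper by $31,959.49 − $27,804.18 = $4,155.31.

Loan A by $4,160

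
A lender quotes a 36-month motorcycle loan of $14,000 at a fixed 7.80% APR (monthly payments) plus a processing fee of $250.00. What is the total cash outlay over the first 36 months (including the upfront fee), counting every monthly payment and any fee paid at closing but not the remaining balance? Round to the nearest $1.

At 7.80% the monthly rate is 0.0065000, so the payment is 14,000 × 0.0065000 / (1 − 1.0065000^−36) = $437.42.
Total outlay = 36 × $437.42 + $250.00 = $15,997.12.

$15,997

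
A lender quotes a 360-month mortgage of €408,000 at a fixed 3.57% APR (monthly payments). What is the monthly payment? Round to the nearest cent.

€1,848.08

At 3.57% the monthly rate is 0.0029750, so the payment is 408,000 × 0.0029750 / (1 − 1.0029750^−360) = €1,848.08.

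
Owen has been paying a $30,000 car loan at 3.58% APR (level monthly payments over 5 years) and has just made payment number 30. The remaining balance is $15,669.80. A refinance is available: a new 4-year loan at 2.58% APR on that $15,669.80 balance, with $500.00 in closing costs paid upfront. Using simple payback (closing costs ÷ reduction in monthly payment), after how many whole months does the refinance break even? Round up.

Current payment = 30,000 × 3.58%/12 / (1 − (1+0.0029833)^−60) = $546.83.
Refinanced payment = 15,669.80 × 0.0021500 / (1 − (1+0.0021500)^−48) = $343.94.
Monthly savings = $546.83 − $343.94 = $202.89.
Break-even = $500.00 / $202.89 = 2.46 → 3 months.

3 months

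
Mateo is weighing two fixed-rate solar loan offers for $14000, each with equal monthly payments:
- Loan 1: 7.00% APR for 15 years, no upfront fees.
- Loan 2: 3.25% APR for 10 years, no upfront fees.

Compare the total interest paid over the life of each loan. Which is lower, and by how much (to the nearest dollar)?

Loan 1: monthly rate = 7%/12 = 0.0058333; payment = 14,000 × 0.0058333 / (1 − (1+0.0058333)^−180) = $125.84.
Total interest on Loan 1 = 180 × $125.84 − $14,000 = $8,651.20.
Loan 2: monthly rate = 3.25%/12 = 0.0027083; payment = 14,000 × 0.0027083 / (1 − (1+0.0027083)^−120) = $136.81.
Total interest on Loan 2 = 120 × $136.81 − $14,000 = $2,417.20.
Loan 2 is lower by $6,234.00.

Loan 2 by $6,234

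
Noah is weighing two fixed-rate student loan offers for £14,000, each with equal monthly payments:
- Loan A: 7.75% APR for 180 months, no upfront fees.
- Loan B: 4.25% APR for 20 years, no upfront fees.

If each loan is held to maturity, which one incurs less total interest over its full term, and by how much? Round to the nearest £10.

Loan A: at 7.75% the monthly rate is 0.0064583, so the payment is 14,000 × 0.0064583 / (1 − 1.0064583^−180) = £131.78.
Total interest on Loan A = 180 × £131.78 − £14,000 = £9,720.40.
Loan B: monthly rate = 4.25%/12 = 0.0035417; payment = 14,000 × 0.0035417 / (1 − (1+0.0035417)^−240) = £86.69.
Total interest on Loan B = 240 × £86.69 − £14,000 = £6,805.60.
Loan B is lower by £2,914.80.

Loan B by £2,910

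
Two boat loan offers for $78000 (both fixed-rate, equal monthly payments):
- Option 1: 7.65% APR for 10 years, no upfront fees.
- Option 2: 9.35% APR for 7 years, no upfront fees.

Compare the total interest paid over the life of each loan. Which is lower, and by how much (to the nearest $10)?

Option 2 by $5,260

Option 1: monthly rate = 7.65%/12 = 0.0063750; payment = 78,000 × 0.0063750 / (1 − (1+0.0063750)^−120) = $931.99.
Total interest on Option 1 = 120 × $931.99 − $78,000 = $33,838.80.
Option 2: monthly rate = 9.35%/12 = 0.0077917; payment = 78,000 × 0.0077917 / (1 − (1+0.0077917)^−84) = $1,268.85.
Total interest on Option 2 = 84 × $1,268.85 − $78,000 = $28,583.40.
Option 2 is lower by $5,255.40.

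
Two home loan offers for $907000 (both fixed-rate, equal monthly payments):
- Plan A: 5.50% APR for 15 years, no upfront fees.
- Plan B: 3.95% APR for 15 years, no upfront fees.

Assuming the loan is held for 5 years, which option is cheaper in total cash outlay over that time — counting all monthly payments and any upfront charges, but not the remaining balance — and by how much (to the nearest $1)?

Plan A: at 5.50% the monthly rate is 0.0045833, so the payment is 907,000 × 0.0045833 / (1 − 1.0045833^−180) = $7,410.95.
Plan B: monthly rate = 3.95%/12 = 0.0032917; payment = 907,000 × 0.0032917 / (1 − (1+0.0032917)^−180) = $6,686.27.
Over 60 months: Plan A costs 60 × $7,410.95 = $444,657.00; Plan B costs 60 × $6,686.27 = $401,176.20.
Plan B is cheaper by $444,657.00 − $401,176.20 = $43,480.80.

Plan B by $43,481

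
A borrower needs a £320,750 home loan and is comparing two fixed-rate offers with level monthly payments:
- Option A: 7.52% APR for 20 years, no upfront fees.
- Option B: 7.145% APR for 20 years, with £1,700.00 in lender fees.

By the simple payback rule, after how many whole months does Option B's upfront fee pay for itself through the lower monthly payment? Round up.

24 months

Option A: monthly rate = 7.52%/12 = 0.0062667; payment = 320,750 × 0.0062667 / (1 − (1+0.0062667)^−240) = £2,587.86.
Option B: monthly rate = 7.145%/12 = 0.0059542; payment = 320,750 × 0.0059542 / (1 − (1+0.0059542)^−240) = £2,514.76.
Monthly savings = £2,587.86 − £2,514.76 = £73.10.
Break-even = £1,700.00 / £73.10 = 23.26 → 24 months.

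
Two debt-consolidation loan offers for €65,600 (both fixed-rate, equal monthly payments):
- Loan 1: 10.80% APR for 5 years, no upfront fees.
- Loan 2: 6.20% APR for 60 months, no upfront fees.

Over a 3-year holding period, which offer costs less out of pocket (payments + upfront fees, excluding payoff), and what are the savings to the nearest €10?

Loan 2 by €5,240

Loan 1: at 10.80% the monthly rate is 0.0090000, so the payment is 65,600 × 0.0090000 / (1 − 1.0090000^−60) = €1,419.77.
Loan 2: at 6.20% the monthly rate is 0.0051667, so the payment is 65,600 × 0.0051667 / (1 − 1.0051667^−60) = €1,274.34.
Over 36 months: Loan 1 costs 36 × €1,419.77 = €51,111.72; Loan 2 costs 36 × €1,274.34 = €45,876.24.
Loan 2 is cheaper by €51,111.72 − €45,876.24 = €5,235.48.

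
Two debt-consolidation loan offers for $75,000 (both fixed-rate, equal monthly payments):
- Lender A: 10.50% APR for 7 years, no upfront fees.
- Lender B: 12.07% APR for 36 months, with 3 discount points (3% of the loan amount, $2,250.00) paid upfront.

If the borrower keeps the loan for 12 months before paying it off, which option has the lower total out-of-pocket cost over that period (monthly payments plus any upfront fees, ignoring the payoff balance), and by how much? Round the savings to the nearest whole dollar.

Lender A by $16,998

Lender A: at 10.50% the monthly rate is 0.0087500, so the payment is 75,000 × 0.0087500 / (1 − 1.0087500^−84) = $1,264.55.
Lender B: monthly rate = 12.07%/12 = 0.0100583; payment = 75,000 × 0.0100583 / (1 − (1+0.0100583)^−36) = $2,493.58.
Over 12 months: Lender A costs 12 × $1,264.55 = $15,174.60; Lender B costs 12 × $2,493.58 + $2,250.00 = $32,172.96.
Lender A is cheaper by $32,172.96 − $15,174.60 = $16,998.36.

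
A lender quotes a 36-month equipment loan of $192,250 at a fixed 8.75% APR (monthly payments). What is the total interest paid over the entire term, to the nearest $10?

$27,030

At 8.75% the monthly rate is 0.0072917, so the payment is 192,250 × 0.0072917 / (1 − 1.0072917^−36) = $6,091.15.
Total paid = 36 × $6,091.15 = $219,281.40; interest = $219,281.40 − $192,250 = $27,031.40.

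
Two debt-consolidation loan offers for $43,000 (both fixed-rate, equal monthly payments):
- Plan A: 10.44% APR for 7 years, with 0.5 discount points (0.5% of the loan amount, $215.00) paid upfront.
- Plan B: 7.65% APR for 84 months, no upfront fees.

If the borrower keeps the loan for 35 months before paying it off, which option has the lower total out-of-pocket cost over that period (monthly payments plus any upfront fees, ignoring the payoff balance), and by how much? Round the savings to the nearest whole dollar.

Plan A: monthly rate = 10.44%/12 = 0.0087000; payment = 43,000 × 0.0087000 / (1 − (1+0.0087000)^−84) = $723.66.
Plan B: monthly rate = 7.65%/12 = 0.0063750; payment = 43,000 × 0.0063750 / (1 − (1+0.0063750)^−84) = $662.73.
Over 35 months: Plan A costs 35 × $723.66 + $215.00 = $25,543.10; Plan B costs 35 × $662.73 = $23,195.55.
Plan B is cheaper by $25,543.10 − $23,195.55 = $2,347.55.

Plan B by $2,348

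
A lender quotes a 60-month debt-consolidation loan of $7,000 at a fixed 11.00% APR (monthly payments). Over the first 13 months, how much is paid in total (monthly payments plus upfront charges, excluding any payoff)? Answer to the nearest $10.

$1,980

Monthly rate = 11%/12 = 0.0091667; payment = 7,000 × 0.0091667 / (1 − (1+0.0091667)^−60) = $152.20.
Total outlay = 13 × $152.20 = $1,978.60.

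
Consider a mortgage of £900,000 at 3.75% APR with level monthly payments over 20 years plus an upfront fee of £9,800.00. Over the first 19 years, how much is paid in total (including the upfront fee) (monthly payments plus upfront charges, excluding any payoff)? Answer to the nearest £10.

At 3.75% the monthly rate is 0.0031250, so the payment is 900,000 × 0.0031250 / (1 − 1.0031250^−240) = £5,335.99.
Total outlay = 228 × £5,335.99 + £9,800.00 = £1,226,405.72.

£1,226,410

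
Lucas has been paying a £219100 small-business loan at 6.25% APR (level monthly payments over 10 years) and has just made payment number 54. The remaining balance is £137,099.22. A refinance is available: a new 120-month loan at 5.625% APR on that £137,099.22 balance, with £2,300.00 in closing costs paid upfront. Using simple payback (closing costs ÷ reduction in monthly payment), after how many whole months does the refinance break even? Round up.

Current payment = 219,100 × 6.25%/12 / (1 − (1+0.0052083)^−120) = £2,460.06.
Refinanced payment = 137,099.22 × 0.0046875 / (1 − (1+0.0046875)^−120) = £1,496.39.
Monthly savings = £2,460.06 − £1,496.39 = £963.67.
Break-even = £2,300.00 / £963.67 = 2.39 → 3 months.

3 months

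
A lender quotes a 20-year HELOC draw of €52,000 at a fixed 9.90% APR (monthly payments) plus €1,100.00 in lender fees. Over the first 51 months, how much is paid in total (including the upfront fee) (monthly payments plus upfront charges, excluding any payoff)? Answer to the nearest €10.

At 9.90% the monthly rate is 0.0082500, so the payment is 52,000 × 0.0082500 / (1 − 1.0082500^−240) = €498.37.
Total outlay = 51 × €498.37 + €1,100.00 = €26,516.87.

€26,520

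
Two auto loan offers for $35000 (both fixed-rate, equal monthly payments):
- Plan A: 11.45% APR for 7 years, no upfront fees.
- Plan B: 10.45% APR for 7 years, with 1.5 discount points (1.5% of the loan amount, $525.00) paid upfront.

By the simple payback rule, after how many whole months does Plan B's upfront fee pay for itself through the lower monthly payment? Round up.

29 months

Plan A: monthly rate = 11.45%/12 = 0.0095417; payment = 35,000 × 0.0095417 / (1 − (1+0.0095417)^−84) = $607.60.
Plan B: monthly rate = 10.45%/12 = 0.0087083; payment = 35,000 × 0.0087083 / (1 − (1+0.0087083)^−84) = $589.21.
Monthly savings = $607.60 − $589.21 = $18.39.
Break-even = $525.00 / $18.39 = 28.55 → 29 months.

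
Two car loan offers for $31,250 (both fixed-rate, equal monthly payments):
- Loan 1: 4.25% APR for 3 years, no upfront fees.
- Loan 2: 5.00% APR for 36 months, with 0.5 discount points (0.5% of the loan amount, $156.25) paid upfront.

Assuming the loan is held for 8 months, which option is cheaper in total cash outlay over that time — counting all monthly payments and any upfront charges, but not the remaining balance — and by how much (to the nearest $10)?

Loan 1 by $240

Loan 1: monthly rate = 4.25%/12 = 0.0035417; payment = 31,250 × 0.0035417 / (1 − (1+0.0035417)^−36) = $926.10.
Loan 2: monthly rate = 5%/12 = 0.0041667; payment = 31,250 × 0.0041667 / (1 − (1+0.0041667)^−36) = $936.59.
Over 8 months: Loan 1 costs 8 × $926.10 = $7,408.80; Loan 2 costs 8 × $936.59 + $156.25 = $7,648.97.
Loan 1 is cheaper by $7,648.97 − $7,408.80 = $240.17.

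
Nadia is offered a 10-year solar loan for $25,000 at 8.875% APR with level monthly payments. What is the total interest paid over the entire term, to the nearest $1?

Monthly rate = 8.875%/12 = 0.0073958; payment = 25,000 × 0.0073958 / (1 − (1+0.0073958)^−120) = $315.00.
Total paid = 120 × $315.00 = $37,800.00; interest = $37,800.00 − $25,000 = $12,800.00.

$12,800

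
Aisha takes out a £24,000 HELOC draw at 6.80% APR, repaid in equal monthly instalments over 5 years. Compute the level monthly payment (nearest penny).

£472.97

At 6.80% the monthly rate is 0.0056667, so the payment is 24,000 × 0.0056667 / (1 − 1.0056667^−60) = £472.97.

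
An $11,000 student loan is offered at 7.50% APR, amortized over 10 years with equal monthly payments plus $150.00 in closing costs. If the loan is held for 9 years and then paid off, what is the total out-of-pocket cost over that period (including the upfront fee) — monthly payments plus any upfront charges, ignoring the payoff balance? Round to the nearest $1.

At 7.50% the monthly rate is 0.0062500, so the payment is 11,000 × 0.0062500 / (1 − 1.0062500^−120) = $130.57.
Total outlay = 108 × $130.57 + $150.00 = $14,251.56.

$14,252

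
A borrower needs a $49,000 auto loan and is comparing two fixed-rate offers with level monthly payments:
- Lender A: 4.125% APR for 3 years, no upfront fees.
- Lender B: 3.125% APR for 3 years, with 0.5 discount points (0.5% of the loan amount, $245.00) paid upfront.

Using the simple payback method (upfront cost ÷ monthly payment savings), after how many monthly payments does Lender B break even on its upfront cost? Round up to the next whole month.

Lender A: at 4.125% the monthly rate is 0.0034375, so the payment is 49,000 × 0.0034375 / (1 − 1.0034375^−36) = $1,449.40.
Lender B: monthly rate = 3.125%/12 = 0.0026042; payment = 49,000 × 0.0026042 / (1 − (1+0.0026042)^−36) = $1,427.68.
Monthly savings = $1,449.40 − $1,427.68 = $21.72.
Break-even = $245.00 / $21.72 = 11.28 → 12 months.

12 months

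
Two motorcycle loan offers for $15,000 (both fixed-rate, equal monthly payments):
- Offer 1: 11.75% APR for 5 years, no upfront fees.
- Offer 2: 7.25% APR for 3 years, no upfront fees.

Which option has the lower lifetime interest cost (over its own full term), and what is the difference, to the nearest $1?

Offer 2 by $3,171

Offer 1: monthly rate = 11.75%/12 = 0.0097917; payment = 15,000 × 0.0097917 / (1 − (1+0.0097917)^−60) = $331.77.
Total interest on Offer 1 = 60 × $331.77 − $15,000 = $4,906.20.
Offer 2: at 7.25% the monthly rate is 0.0060417, so the payment is 15,000 × 0.0060417 / (1 − 1.0060417^−36) = $464.87.
Total interest on Offer 2 = 36 × $464.87 − $15,000 = $1,735.32.
Offer 2 is lower by $3,170.88.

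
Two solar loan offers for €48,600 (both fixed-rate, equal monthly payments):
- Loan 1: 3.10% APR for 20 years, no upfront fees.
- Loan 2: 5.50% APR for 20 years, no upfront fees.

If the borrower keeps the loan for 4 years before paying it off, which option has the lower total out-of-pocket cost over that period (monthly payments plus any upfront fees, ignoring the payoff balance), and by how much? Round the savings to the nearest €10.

Loan 1: monthly rate = 3.1%/12 = 0.0025833; payment = 48,600 × 0.0025833 / (1 − (1+0.0025833)^−240) = €271.97.
Loan 2: monthly rate = 5.5%/12 = 0.0045833; payment = 48,600 × 0.0045833 / (1 − (1+0.0045833)^−240) = €334.31.
Over 48 months: Loan 1 costs 48 × €271.97 = €13,054.56; Loan 2 costs 48 × €334.31 = €16,046.88.
Loan 1 is cheaper by €16,046.88 − €13,054.56 = €2,992.32.

Loan 1 by €2,990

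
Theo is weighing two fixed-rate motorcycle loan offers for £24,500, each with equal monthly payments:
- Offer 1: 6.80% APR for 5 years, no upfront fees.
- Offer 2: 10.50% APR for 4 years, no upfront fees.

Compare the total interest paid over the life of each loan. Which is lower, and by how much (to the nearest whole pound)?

Offer 1: at 6.80% the monthly rate is 0.0056667, so the payment is 24,500 × 0.0056667 / (1 − 1.0056667^−60) = £482.82.
Total interest on Offer 1 = 60 × £482.82 − £24,500 = £4,469.20.
Offer 2: monthly rate = 10.5%/12 = 0.0087500; payment = 24,500 × 0.0087500 / (1 − (1+0.0087500)^−48) = £627.28.
Total interest on Offer 2 = 48 × £627.28 − £24,500 = £5,609.44.
Offer 1 is lower by £1,140.24.

Offer 1 by £1,140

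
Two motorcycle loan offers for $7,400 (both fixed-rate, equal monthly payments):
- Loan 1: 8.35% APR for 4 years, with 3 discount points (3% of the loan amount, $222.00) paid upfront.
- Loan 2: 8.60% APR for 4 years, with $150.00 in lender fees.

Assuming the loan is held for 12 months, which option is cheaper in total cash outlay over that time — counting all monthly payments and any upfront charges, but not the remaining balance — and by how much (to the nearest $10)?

Loan 2 by $60

Loan 1: monthly rate = 8.35%/12 = 0.0069583; payment = 7,400 × 0.0069583 / (1 − (1+0.0069583)^−48) = $181.87.
Loan 2: monthly rate = 8.6%/12 = 0.0071667; payment = 7,400 × 0.0071667 / (1 − (1+0.0071667)^−48) = $182.75.
Over 12 months: Loan 1 costs 12 × $181.87 + $222.00 = $2,404.44; Loan 2 costs 12 × $182.75 + $150.00 = $2,343.00.
Loan 2 is cheaper by $2,404.44 − $2,343.00 = $61.44.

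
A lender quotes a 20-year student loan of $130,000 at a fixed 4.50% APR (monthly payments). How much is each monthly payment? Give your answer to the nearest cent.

At 4.50% the monthly rate is 0.0037500, so the payment is 130,000 × 0.0037500 / (1 − 1.0037500^−240) = $822.44.

$822.44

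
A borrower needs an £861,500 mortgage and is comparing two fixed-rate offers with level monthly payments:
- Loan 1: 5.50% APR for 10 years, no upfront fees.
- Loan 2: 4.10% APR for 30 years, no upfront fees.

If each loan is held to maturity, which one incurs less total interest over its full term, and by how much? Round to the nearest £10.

Loan 1 by £376,650

Loan 1: monthly rate = 5.5%/12 = 0.0045833; payment = 861,500 × 0.0045833 / (1 − (1+0.0045833)^−120) = £9,349.54.
Total interest on Loan 1 = 120 × £9,349.54 − £861,500 = £260,444.80.
Loan 2: monthly rate = 4.1%/12 = 0.0034167; payment = 861,500 × 0.0034167 / (1 − (1+0.0034167)^−360) = £4,162.75.
Total interest on Loan 2 = 360 × £4,162.75 − £861,500 = £637,090.00.
Loan 1 is lower by £376,645.20.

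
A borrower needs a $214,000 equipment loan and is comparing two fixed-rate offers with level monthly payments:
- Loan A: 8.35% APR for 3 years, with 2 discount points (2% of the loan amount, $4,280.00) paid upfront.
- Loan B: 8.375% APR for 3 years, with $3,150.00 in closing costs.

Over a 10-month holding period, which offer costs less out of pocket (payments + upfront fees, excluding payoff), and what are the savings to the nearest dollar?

Loan A: monthly rate = 8.35%/12 = 0.0069583; payment = 214,000 × 0.0069583 / (1 − (1+0.0069583)^−36) = $6,740.59.
Loan B: monthly rate = 8.375%/12 = 0.0069792; payment = 214,000 × 0.0069792 / (1 − (1+0.0069792)^−36) = $6,743.06.
Over 10 months: Loan A costs 10 × $6,740.59 + $4,280.00 = $71,685.90; Loan B costs 10 × $6,743.06 + $3,150.00 = $70,580.60.
Loan B is cheaper by $71,685.90 − $70,580.60 = $1,105.30.

Loan B by $1,105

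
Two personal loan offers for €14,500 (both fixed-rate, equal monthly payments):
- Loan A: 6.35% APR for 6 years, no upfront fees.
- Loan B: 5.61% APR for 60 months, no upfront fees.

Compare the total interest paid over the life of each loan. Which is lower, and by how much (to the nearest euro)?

Loan B by €813

Loan A: monthly rate = 6.35%/12 = 0.0052917; payment = 14,500 × 0.0052917 / (1 − (1+0.0052917)^−72) = €242.71.
Total interest on Loan A = 72 × €242.71 − €14,500 = €2,975.12.
Loan B: monthly rate = 5.61%/12 = 0.0046750; payment = 14,500 × 0.0046750 / (1 − (1+0.0046750)^−60) = €277.70.
Total interest on Loan B = 60 × €277.70 − €14,500 = €2,162.00.
Loan B is lower by €813.12.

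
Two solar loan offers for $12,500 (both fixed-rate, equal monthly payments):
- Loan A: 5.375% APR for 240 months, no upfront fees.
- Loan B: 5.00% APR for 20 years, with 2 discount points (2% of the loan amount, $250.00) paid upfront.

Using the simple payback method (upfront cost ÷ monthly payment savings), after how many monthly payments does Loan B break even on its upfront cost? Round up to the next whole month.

Loan A: monthly rate = 5.375%/12 = 0.0044792; payment = 12,500 × 0.0044792 / (1 − (1+0.0044792)^−240) = $85.11.
Loan B: monthly rate = 5%/12 = 0.0041667; payment = 12,500 × 0.0041667 / (1 − (1+0.0041667)^−240) = $82.49.
Monthly savings = $85.11 − $82.49 = $2.62.
Break-even = $250.00 / $2.62 = 95.42 → 96 months.

96 months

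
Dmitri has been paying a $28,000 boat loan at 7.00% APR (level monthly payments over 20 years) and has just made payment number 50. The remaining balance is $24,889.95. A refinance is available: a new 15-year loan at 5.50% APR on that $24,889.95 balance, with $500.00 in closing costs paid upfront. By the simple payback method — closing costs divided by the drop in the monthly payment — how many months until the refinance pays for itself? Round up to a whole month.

37 months

Current payment = 28,000 × 7%/12 / (1 − (1+0.0058333)^−240) = $217.08.
Refinanced payment = 24,889.95 × 0.0045833 / (1 − (1+0.0045833)^−180) = $203.37.
Monthly savings = $217.08 − $203.37 = $13.71.
Break-even = $500.00 / $13.71 = 36.47 → 37 months.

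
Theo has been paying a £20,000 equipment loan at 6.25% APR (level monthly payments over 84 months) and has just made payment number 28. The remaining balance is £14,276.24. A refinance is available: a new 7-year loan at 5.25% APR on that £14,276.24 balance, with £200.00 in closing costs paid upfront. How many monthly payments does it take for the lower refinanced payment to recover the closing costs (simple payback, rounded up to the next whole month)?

3 months

Current payment = 20,000 × 6.25%/12 / (1 − (1+0.0052083)^−84) = £294.57.
Refinanced payment = 14,276.24 × 0.0043750 / (1 − (1+0.0043750)^−84) = £203.46.
Monthly savings = £294.57 − £203.46 = £91.11.
Break-even = £200.00 / £91.11 = 2.20 → 3 months.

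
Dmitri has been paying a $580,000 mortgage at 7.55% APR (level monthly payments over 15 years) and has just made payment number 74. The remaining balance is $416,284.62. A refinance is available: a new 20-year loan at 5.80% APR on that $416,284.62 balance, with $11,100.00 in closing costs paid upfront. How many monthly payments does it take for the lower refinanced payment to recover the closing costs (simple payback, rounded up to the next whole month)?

Current payment = 580,000 × 7.55%/12 / (1 − (1+0.0062917)^−180) = $5,393.16.
Refinanced payment = 416,284.62 × 0.0048333 / (1 − (1+0.0048333)^−240) = $2,934.56.
Monthly savings = $5,393.16 − $2,934.56 = $2,458.60.
Break-even = $11,100.00 / $2,458.60 = 4.51 → 5 months.

5 months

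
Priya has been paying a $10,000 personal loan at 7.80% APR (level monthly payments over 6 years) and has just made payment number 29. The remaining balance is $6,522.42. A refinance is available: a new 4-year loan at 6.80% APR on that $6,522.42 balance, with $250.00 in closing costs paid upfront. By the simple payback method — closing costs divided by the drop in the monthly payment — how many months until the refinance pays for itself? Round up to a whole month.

14 months

Current payment = 10,000 × 7.8%/12 / (1 − (1+0.0065000)^−72) = $174.36.
Refinanced payment = 6,522.42 × 0.0056667 / (1 − (1+0.0056667)^−48) = $155.58.
Monthly savings = $174.36 − $155.58 = $18.78.
Break-even = $250.00 / $18.78 = 13.31 → 14 months.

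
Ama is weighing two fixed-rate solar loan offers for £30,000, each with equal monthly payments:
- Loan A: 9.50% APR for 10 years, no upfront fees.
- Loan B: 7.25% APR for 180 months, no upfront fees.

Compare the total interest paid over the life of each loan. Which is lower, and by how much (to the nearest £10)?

Loan A: monthly rate = 9.5%/12 = 0.0079167; payment = 30,000 × 0.0079167 / (1 − (1+0.0079167)^−120) = £388.19.
Total interest on Loan A = 120 × £388.19 − £30,000 = £16,582.80.
Loan B: monthly rate = 7.25%/12 = 0.0060417; payment = 30,000 × 0.0060417 / (1 − (1+0.0060417)^−180) = £273.86.
Total interest on Loan B = 180 × £273.86 − £30,000 = £19,294.80.
Loan A is lower by £2,712.00.

Loan A by £2,710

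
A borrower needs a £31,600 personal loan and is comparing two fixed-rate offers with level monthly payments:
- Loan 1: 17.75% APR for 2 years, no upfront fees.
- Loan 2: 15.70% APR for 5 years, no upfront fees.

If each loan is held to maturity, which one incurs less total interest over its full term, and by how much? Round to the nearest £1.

Loan 1: monthly rate = 17.75%/12 = 0.0147917; payment = 31,600 × 0.0147917 / (1 − (1+0.0147917)^−24) = £1,573.79.
Total interest on Loan 1 = 24 × £1,573.79 − £31,600 = £6,170.96.
Loan 2: at 15.70% the monthly rate is 0.0130833, so the payment is 31,600 × 0.0130833 / (1 − 1.0130833^−60) = £763.42.
Total interest on Loan 2 = 60 × £763.42 − £31,600 = £14,205.20.
Loan 1 is lower by £8,034.24.

Loan 1 by £8,034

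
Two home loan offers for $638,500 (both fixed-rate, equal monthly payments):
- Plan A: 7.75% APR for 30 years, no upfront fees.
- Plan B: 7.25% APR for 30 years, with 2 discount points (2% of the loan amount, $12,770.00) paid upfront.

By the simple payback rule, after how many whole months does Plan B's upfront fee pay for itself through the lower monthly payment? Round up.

Plan A: at 7.75% the monthly rate is 0.0064583, so the payment is 638,500 × 0.0064583 / (1 − 1.0064583^−360) = $4,574.29.
Plan B: at 7.25% the monthly rate is 0.0060417, so the payment is 638,500 × 0.0060417 / (1 − 1.0060417^−360) = $4,355.70.
Monthly savings = $4,574.29 − $4,355.70 = $218.59.
Break-even = $12,770.00 / $218.59 = 58.42 → 59 months.

59 months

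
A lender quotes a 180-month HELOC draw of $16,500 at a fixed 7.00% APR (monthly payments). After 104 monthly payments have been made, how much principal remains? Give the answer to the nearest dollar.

$9,083

With monthly rate i = 7%/12 = 0.0058333, the balance after k of n payments is P · [(1+i)^n − (1+i)^k] / [(1+i)^n − 1].
(1+0.0058333)^180 = 2.84894673 and (1+0.0058333)^104 = 1.83107655, so the balance is 16,500 × (2.84894673 − 1.83107655) / (2.84894673 − 1) = $9,083.47.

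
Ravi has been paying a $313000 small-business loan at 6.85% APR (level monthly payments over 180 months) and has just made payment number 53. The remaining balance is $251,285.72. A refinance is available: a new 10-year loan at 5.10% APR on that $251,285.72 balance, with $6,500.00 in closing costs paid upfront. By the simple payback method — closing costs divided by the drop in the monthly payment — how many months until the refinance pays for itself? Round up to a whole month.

Current payment = 313,000 × 6.85%/12 / (1 − (1+0.0057083)^−180) = $2,787.15.
Refinanced payment = 251,285.72 × 0.0042500 / (1 − (1+0.0042500)^−120) = $2,677.57.
Monthly savings = $2,787.15 − $2,677.57 = $109.58.
Break-even = $6,500.00 / $109.58 = 59.32 → 60 months.

60 months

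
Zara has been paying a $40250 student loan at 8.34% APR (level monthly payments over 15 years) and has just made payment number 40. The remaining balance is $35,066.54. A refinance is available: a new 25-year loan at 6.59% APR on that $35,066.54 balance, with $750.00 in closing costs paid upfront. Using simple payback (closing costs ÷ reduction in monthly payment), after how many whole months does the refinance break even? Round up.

5 months

Current payment = 40,250 × 8.34%/12 / (1 − (1+0.0069500)^−180) = $392.59.
Refinanced payment = 35,066.54 × 0.0054917 / (1 − (1+0.0054917)^−300) = $238.75.
Monthly savings = $392.59 − $238.75 = $153.84.
Break-even = $750.00 / $153.84 = 4.88 → 5 months.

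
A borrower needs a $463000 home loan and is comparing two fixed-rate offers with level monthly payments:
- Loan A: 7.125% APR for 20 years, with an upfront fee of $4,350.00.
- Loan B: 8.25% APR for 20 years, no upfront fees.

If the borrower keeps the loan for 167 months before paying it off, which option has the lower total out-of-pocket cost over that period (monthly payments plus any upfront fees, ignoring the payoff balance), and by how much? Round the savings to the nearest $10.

Loan A by $49,190

Loan A: monthly rate = 7.125%/12 = 0.0059375; payment = 463,000 × 0.0059375 / (1 − (1+0.0059375)^−240) = $3,624.46.
Loan B: monthly rate = 8.25%/12 = 0.0068750; payment = 463,000 × 0.0068750 / (1 − (1+0.0068750)^−240) = $3,945.06.
Over 167 months: Loan A costs 167 × $3,624.46 + $4,350.00 = $609,634.82; Loan B costs 167 × $3,945.06 = $658,825.02.
Loan A is cheaper by $658,825.02 − $609,634.82 = $49,190.20.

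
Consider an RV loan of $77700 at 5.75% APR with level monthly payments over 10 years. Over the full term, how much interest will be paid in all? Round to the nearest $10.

$24,650

At 5.75% the monthly rate is 0.0047917, so the payment is 77,700 × 0.0047917 / (1 − 1.0047917^−120) = $852.91.
Total paid = 120 × $852.91 = $102,349.20; interest = $102,349.20 − $77,700 = $24,649.20.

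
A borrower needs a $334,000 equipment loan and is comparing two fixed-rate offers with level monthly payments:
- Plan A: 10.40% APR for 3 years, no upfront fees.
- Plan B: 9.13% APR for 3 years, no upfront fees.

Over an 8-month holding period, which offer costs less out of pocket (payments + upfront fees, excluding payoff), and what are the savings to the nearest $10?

Plan B by $1,590

Plan A: monthly rate = 10.4%/12 = 0.0086667; payment = 334,000 × 0.0086667 / (1 − (1+0.0086667)^−36) = $10,840.07.
Plan B: at 9.13% the monthly rate is 0.0076083, so the payment is 334,000 × 0.0076083 / (1 − 1.0076083^−36) = $10,641.33.
Over 8 months: Plan A costs 8 × $10,840.07 = $86,720.56; Plan B costs 8 × $10,641.33 = $85,130.64.
Plan B is cheaper by $86,720.56 − $85,130.64 = $1,589.92.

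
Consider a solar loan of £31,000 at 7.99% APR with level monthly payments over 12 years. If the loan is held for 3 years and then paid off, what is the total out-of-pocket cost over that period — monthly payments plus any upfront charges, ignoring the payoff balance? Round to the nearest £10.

At 7.99% the monthly rate is 0.0066583, so the payment is 31,000 × 0.0066583 / (1 − 1.0066583^−144) = £335.39.
Total outlay = 36 × £335.39 = £12,074.04.

£12,070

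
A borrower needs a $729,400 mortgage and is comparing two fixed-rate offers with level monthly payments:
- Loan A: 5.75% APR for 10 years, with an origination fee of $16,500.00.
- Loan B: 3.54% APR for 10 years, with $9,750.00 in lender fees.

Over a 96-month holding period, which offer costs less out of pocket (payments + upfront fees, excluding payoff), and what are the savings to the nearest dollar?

Loan A: monthly rate = 5.75%/12 = 0.0047917; payment = 729,400 × 0.0047917 / (1 − (1+0.0047917)^−120) = $8,006.57.
Loan B: monthly rate = 3.54%/12 = 0.0029500; payment = 729,400 × 0.0029500 / (1 − (1+0.0029500)^−120) = $7,226.41.
Over 96 months: Loan A costs 96 × $8,006.57 + $16,500.00 = $785,130.72; Loan B costs 96 × $7,226.41 + $9,750.00 = $703,485.36.
Loan B is cheaper by $785,130.72 − $703,485.36 = $81,645.36.

Loan B by $81,645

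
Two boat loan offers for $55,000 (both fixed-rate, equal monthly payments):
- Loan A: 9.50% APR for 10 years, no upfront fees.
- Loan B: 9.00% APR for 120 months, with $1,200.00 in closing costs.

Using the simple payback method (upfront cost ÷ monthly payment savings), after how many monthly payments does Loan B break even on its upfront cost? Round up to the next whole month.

81 months

Loan A: monthly rate = 9.5%/12 = 0.0079167; payment = 55,000 × 0.0079167 / (1 − (1+0.0079167)^−120) = $711.69.
Loan B: at 9.00% the monthly rate is 0.0075000, so the payment is 55,000 × 0.0075000 / (1 − 1.0075000^−120) = $696.72.
Monthly savings = $711.69 − $696.72 = $14.97.
Break-even = $1,200.00 / $14.97 = 80.16 → 81 months.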